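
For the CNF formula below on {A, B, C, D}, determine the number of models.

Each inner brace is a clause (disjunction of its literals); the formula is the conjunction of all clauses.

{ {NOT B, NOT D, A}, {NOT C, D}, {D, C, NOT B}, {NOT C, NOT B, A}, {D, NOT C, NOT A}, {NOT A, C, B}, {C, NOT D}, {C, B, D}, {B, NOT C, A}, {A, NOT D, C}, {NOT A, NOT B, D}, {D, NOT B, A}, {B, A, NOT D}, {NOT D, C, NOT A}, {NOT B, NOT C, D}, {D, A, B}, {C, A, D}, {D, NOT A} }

2

There are 2^4 = 16 truth assignments over (A, B, C, D).
Split on B. With B = true, the clauses containing B are satisfied and NOT B drops from the rest; 1 of the 2^3 = 8 assignments to the other variables satisfy what remains.
With B = false, by the same count on the reduced clause set, 1 assignment works.
Total: 1 + 1 = 2.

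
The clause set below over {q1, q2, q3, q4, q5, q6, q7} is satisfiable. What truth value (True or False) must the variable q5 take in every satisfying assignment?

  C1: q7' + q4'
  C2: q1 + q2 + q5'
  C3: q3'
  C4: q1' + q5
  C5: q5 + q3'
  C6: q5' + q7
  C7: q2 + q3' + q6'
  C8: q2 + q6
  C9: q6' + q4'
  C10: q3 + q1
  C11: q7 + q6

Suppose q5 = 0.
Unit clause (q3') forces q3 = 0.
Unit clause (q1') forces q1 = 0.
That conflicts with the unit clause (q1).
So every satisfying assignment has q5 = True.

True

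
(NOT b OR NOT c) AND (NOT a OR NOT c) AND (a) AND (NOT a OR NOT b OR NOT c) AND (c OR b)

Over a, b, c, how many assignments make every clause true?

1

There are 2^3 = 8 truth assignments over (a, b, c).
Check each against the 5 clauses (columns in the order a, b, c):
  F F F  ✗ fails (a)
  F F T  ✗ fails (a)
  F T F  ✗ fails (a)
  F T T  ✗ fails (NOT b OR NOT c)
  T F F  ✗ fails (c OR b)
  T F T  ✗ fails (NOT a OR NOT c)
  T T F  ✓ satisfies all
  T T T  ✗ fails (NOT b OR NOT c)
1 of the 8 rows is a model.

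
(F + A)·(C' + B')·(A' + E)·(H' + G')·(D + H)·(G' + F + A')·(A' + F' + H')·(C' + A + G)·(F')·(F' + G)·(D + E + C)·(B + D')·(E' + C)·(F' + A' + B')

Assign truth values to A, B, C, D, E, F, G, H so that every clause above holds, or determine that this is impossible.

A ↦ 1,  B ↦ 0,  C ↦ 1,  D ↦ 0,  E ↦ 1,  F ↦ 0,  G ↦ 0,  H ↦ 1

Unit clause (F') forces F = 0.
Unit clause (A) forces A = 1.
Unit clause (E) forces E = 1.
Unit clause (G') forces G = 0.
Unit clause (C) forces C = 1.
Unit clause (B') forces B = 0.
Unit clause (D') forces D = 0.
Unit clause (H) forces H = 1.
All clauses are satisfied.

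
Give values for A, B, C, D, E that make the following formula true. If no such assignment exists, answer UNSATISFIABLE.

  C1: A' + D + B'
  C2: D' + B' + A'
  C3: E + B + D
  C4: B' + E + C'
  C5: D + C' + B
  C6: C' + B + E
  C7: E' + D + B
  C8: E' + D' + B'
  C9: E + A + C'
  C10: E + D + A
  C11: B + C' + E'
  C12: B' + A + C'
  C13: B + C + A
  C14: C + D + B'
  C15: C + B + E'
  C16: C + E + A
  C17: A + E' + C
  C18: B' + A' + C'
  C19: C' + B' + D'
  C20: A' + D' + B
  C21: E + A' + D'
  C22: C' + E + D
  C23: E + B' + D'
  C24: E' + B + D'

UNSATISFIABLE

Try A = 0.
Try E = 1.
Unit clause (C) forces C = 1.
Unit clause (B) forces B = 1.
That conflicts with the unit clause (B').
So E must be the other value — set E = 0.
Unit clause (C') forces C = 0.
That conflicts with the unit clause (C).
Both values of E lead to a conflict.
So A must be the other value — set A = 1.
Try D = 1.
Unit clause (B') forces B = 0.
That conflicts with the unit clause (B).
So D must be the other value — set D = 0.
Unit clause (B') forces B = 0.
Unit clause (E) forces E = 1.
That conflicts with the unit clause (E').
Both values of D lead to a conflict.
Both values of A lead to a conflict.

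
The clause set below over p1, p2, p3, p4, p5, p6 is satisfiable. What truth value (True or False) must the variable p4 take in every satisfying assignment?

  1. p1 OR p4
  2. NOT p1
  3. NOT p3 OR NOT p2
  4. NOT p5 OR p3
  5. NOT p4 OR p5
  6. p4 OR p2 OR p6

Suppose p4 = false.
The clause (p1) is unit, so p1 = true.
That conflicts with the unit clause (NOT p1).
So every satisfying assignment has p4 = True.

True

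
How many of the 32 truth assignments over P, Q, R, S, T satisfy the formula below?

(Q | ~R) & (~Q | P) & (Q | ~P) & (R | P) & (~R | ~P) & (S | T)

3

There are 2^5 = 32 truth assignments over (P, Q, R, S, T).
Split on T. With T = 1, the clauses containing T are satisfied and ~T drops from the rest; 2 of the 2^4 = 16 assignments to the other variables satisfy what remains.
With T = 0, by the same count on the reduced clause set, 1 assignment works.
Total: 2 + 1 = 3.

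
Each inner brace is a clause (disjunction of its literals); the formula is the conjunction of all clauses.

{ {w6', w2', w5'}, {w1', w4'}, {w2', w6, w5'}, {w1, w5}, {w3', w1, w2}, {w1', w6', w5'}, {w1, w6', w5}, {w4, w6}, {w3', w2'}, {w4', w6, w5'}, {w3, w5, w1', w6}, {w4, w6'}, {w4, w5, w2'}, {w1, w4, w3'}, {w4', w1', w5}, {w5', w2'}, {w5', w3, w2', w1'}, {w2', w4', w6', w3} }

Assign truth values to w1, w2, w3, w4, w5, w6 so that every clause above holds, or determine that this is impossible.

w1 ↦ 0; w2 ↦ 0; w3 ↦ 0; w4 ↦ 1; w5 ↦ 1; w6 ↦ 1

Branch on w1: set w1 = 0.
Unit clause (w5) forces w5 = 1.
Unit clause (w2') forces w2 = 0.
Unit clause (w3') forces w3 = 0.
Branch on w4: set w4 = 1.
Unit clause (w6) forces w6 = 1.
This assignment satisfies each clause.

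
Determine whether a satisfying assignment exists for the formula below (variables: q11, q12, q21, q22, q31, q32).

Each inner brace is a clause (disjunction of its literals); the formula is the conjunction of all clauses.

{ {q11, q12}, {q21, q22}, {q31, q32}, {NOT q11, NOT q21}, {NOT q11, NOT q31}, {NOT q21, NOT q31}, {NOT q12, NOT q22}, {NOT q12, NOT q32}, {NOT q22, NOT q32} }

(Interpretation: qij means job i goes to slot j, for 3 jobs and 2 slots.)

Unsatisfiable

Suppose q11 = true.
Unit clause (NOT q21) forces q21 = false.
Unit clause (q22) forces q22 = true.
Unit clause (NOT q31) forces q31 = false.
Unit clause (q32) forces q32 = true.
That conflicts with the unit clause (NOT q32).
That branch fails; take q11 = false instead.
Unit clause (q12) forces q12 = true.
Unit clause (NOT q22) forces q22 = false.
Unit clause (q21) forces q21 = true.
Unit clause (NOT q31) forces q31 = false.
Unit clause (q32) forces q32 = true.
That conflicts with the unit clause (NOT q32).
Both values of q11 lead to a conflict.
No assignment satisfies every clause.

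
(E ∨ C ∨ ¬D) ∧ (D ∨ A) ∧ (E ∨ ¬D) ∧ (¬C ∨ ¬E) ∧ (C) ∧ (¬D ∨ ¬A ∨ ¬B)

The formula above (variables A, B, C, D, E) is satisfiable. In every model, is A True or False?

True

Suppose A = False.
The clause (D) is unit, so D = True.
The clause (E) is unit, so E = True.
The clause (¬C) is unit, so C = False.
Now (C) is unsatisfied and unit — conflict.
So every satisfying assignment has A = True.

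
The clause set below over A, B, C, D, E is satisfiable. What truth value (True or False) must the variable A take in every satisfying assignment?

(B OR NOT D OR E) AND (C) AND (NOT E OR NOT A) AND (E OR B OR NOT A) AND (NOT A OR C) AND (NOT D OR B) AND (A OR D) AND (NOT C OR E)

False

Suppose A = true.
Unit clause (C) forces C = true.
Unit clause (NOT E) forces E = false.
That conflicts with the unit clause (E).
So every satisfying assignment has A = False.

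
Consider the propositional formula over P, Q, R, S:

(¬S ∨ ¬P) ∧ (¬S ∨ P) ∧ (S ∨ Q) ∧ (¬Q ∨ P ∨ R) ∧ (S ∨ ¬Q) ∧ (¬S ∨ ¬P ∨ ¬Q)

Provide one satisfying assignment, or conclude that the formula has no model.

UNSATISFIABLE

Suppose S = False.
From the singleton clause (Q), Q = True.
But (¬Q) is also a unit clause — contradiction.
So S must be the other value — set S = True.
From the singleton clause (¬P), P = False.
But (P) is also a unit clause — contradiction.
Either choice for S ends in contradiction.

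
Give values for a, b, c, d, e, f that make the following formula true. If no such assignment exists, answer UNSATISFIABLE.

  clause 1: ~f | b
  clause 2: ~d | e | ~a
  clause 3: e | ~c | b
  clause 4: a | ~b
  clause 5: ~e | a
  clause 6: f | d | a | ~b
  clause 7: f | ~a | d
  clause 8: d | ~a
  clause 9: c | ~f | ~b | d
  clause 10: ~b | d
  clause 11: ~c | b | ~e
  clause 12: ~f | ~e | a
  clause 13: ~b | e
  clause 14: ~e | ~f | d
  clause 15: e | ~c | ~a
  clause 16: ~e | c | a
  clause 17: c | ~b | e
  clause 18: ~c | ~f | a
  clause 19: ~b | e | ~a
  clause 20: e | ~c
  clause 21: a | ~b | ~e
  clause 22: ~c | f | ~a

Case f = 0:
Case a = 1:
The clause (d) is unit, so d = 1.
The clause (e) is unit, so e = 1.
The clause (~c) is unit, so c = 0.
All clauses hold; b can take either value.

a ↦ 1, b ↦ 1, c ↦ 0, d ↦ 1, e ↦ 1, f ↦ 0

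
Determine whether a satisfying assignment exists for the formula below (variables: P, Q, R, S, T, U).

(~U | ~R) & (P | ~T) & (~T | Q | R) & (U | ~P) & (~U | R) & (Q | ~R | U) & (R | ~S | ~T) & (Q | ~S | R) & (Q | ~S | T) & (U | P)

Unsatisfiable

Suppose U = 0.
Unit clause (~P) forces P = 0.
That conflicts with the unit clause (P).
Undo U and try U = 1.
Unit clause (~R) forces R = 0.
That conflicts with the unit clause (R).
Both values of U lead to a conflict.
No assignment satisfies every clause.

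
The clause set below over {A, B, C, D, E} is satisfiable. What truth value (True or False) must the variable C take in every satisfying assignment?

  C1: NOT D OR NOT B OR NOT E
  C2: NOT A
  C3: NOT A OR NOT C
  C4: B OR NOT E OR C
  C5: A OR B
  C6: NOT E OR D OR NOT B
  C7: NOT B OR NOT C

Suppose C = true.
(NOT A) alone gives A = false.
(B) alone gives B = true.
Now (NOT B) is unsatisfied and unit — conflict.
So every satisfying assignment has C = False.

False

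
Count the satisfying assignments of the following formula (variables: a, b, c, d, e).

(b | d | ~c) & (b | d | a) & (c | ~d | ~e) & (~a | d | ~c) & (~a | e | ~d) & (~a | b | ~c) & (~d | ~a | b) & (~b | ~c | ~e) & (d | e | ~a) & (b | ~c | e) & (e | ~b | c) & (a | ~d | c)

There are 2^5 = 32 truth assignments over (a, b, c, d, e).
Split on e. With e = 1, the clauses containing e are satisfied and ~e drops from the rest; 4 of the 2^4 = 16 assignments to the other variables satisfy what remains.
With e = 0, by the same count on the reduced clause set, 2 assignments work.
(One model: a=F, b=F, c=T, d=T, e=T.)
Total: 4 + 2 = 6.

6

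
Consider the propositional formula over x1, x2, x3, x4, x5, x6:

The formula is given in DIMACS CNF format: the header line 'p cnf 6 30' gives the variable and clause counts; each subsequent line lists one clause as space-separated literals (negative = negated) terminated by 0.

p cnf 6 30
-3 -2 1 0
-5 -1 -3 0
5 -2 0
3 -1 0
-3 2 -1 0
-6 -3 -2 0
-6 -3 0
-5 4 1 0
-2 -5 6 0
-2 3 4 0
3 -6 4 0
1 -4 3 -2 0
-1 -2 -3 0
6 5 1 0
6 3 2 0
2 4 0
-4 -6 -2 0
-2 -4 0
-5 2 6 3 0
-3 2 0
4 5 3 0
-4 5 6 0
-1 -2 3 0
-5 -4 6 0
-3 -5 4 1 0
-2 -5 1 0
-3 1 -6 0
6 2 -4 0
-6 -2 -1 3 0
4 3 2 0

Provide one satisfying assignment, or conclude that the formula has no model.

Branch on x5: set x5 = True.
Branch on x1: set x1 = False.
Unit clause (x4) forces x4 = True.
Unit clause (¬x2) forces x2 = False.
Unit clause (¬x3) forces x3 = False.
Unit clause (x6) forces x6 = True.
All clauses are satisfied.

x1 ↦ False, x2 ↦ False, x3 ↦ False, x4 ↦ True, x5 ↦ True, x6 ↦ True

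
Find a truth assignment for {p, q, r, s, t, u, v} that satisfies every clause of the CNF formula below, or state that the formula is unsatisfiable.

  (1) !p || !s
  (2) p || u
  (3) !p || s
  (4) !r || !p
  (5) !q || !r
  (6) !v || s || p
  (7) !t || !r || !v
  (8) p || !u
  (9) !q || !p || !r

Branch on p: set p = false.
Unit clause (u) forces u = true.
That conflicts with the unit clause (!u).
That branch fails; take p = true instead.
Unit clause (!s) forces s = false.
That conflicts with the unit clause (s).
Either choice for p ends in contradiction.

UNSATISFIABLE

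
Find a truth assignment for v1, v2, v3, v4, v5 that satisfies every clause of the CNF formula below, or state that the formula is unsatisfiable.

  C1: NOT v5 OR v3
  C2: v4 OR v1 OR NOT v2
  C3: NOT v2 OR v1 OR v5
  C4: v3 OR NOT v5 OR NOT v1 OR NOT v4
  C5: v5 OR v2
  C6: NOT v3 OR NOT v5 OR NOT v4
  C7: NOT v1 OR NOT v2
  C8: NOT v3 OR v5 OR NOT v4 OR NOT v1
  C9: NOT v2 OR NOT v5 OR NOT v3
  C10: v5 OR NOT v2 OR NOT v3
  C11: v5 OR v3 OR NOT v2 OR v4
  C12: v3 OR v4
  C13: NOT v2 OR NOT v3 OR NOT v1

Branch on v5: set v5 = true.
From the singleton clause (v3), v3 = true.
From the singleton clause (NOT v4), v4 = false.
From the singleton clause (NOT v2), v2 = false.
Every clause is now satisfied; v1 is unconstrained.

v1 ↦ false; v2 ↦ false; v3 ↦ true; v4 ↦ false; v5 ↦ true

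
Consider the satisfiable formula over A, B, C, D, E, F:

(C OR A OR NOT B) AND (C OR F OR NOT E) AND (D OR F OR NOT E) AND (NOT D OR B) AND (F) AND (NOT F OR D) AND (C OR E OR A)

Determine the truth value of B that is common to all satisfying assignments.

True

Suppose B = false.
From the singleton clause (NOT D), D = false.
From the singleton clause (F), F = true.
That conflicts with the unit clause (NOT F).
So every satisfying assignment has B = True.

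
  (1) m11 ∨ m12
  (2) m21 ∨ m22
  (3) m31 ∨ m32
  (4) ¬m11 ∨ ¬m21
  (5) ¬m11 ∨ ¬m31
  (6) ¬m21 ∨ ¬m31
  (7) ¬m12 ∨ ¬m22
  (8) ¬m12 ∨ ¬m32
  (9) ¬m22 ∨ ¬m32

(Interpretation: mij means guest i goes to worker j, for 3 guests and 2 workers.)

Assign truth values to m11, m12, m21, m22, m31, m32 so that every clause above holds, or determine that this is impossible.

Case m11 = True:
(¬m21) alone gives m21 = False.
(m22) alone gives m22 = True.
(¬m31) alone gives m31 = False.
(m32) alone gives m32 = True.
That conflicts with the unit clause (¬m32).
Backtrack on m11: now try m11 = False.
(m12) alone gives m12 = True.
(¬m22) alone gives m22 = False.
(m21) alone gives m21 = True.
(¬m31) alone gives m31 = False.
(m32) alone gives m32 = True.
That conflicts with the unit clause (¬m32).
Either choice for m11 ends in contradiction.

UNSATISFIABLE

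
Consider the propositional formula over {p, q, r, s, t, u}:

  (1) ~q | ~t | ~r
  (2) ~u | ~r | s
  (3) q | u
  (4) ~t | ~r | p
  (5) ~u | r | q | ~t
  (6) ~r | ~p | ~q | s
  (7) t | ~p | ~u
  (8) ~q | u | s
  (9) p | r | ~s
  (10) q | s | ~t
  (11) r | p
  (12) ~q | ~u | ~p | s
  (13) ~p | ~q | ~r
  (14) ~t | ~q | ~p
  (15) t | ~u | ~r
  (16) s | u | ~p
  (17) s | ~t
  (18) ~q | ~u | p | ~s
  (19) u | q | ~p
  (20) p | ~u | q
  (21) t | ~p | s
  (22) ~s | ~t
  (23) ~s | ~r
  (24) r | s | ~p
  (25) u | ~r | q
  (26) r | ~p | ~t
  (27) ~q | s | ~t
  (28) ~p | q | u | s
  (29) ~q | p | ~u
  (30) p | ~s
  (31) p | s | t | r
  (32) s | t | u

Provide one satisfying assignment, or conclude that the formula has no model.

p: 1,  q: 1,  r: 0,  s: 1,  t: 0,  u: 0

Suppose q = 1.
Suppose t = 0.
Suppose p = 1.
Unit clause (~u) forces u = 0.
Unit clause (s) forces s = 1.
Unit clause (~r) forces r = 0.
Every clause now holds.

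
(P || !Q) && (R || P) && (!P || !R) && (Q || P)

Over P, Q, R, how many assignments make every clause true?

2

There are 2^3 = 8 truth assignments over (P, Q, R).
Check each against the 4 clauses (columns in the order P, Q, R):
  F F F  ✗ fails (R || P)
  F F T  ✗ fails (Q || P)
  F T F  ✗ fails (P || !Q)
  F T T  ✗ fails (P || !Q)
  T F F  ✓ satisfies all
  T F T  ✗ fails (!P || !R)
  T T F  ✓ satisfies all
  T T T  ✗ fails (!P || !R)
2 of the 8 rows are models.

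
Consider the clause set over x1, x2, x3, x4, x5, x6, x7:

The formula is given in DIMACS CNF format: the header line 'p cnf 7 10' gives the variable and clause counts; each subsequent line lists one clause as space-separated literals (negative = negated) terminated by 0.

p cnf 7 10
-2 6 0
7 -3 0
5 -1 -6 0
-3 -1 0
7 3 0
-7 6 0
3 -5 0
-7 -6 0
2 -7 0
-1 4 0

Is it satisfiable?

No

Try x2 = False.
From the singleton clause (¬x7), x7 = False.
From the singleton clause (¬x3), x3 = False.
Now (x3) is unsatisfied and unit — conflict.
Backtrack on x2: now try x2 = True.
From the singleton clause (x6), x6 = True.
From the singleton clause (¬x7), x7 = False.
From the singleton clause (¬x3), x3 = False.
Now (x3) is unsatisfied and unit — conflict.
Neither x2 = True nor x2 = False works.
No assignment satisfies every clause.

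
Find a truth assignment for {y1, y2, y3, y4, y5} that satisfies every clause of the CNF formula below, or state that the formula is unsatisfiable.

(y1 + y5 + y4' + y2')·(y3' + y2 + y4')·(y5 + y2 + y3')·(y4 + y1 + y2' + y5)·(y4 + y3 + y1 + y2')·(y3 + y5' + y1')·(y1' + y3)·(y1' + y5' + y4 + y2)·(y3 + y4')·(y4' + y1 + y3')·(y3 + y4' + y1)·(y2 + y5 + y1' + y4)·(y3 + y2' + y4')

y1: 1; y2: 1; y3: 1; y4: 1; y5: 0

Case y1 = 1:
From the singleton clause (y3), y3 = 1.
Case y2 = 1:
No clause remains; y4, y5 are free.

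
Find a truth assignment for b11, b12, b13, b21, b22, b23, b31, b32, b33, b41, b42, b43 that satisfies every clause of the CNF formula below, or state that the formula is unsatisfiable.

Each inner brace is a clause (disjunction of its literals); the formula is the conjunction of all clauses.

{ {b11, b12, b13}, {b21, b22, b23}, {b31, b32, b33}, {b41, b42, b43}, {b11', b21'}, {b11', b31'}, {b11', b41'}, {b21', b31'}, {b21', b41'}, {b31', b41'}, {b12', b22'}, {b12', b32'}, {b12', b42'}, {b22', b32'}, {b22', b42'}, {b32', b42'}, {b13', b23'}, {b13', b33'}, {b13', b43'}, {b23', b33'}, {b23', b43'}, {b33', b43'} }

UNSATISFIABLE

Case b11 = 0:
Case b12 = 1:
The clause (b22') is unit, so b22 = 0.
The clause (b32') is unit, so b32 = 0.
The clause (b42') is unit, so b42 = 0.
Case b21 = 1:
The clause (b31') is unit, so b31 = 0.
The clause (b33) is unit, so b33 = 1.
The clause (b41') is unit, so b41 = 0.
The clause (b43) is unit, so b43 = 1.
That conflicts with the unit clause (b43').
Backtrack on b21: now try b21 = 0.
The clause (b23) is unit, so b23 = 1.
The clause (b13') is unit, so b13 = 0.
The clause (b33') is unit, so b33 = 0.
The clause (b31) is unit, so b31 = 1.
The clause (b41') is unit, so b41 = 0.
The clause (b43) is unit, so b43 = 1.
That conflicts with the unit clause (b43').
Either choice for b21 ends in contradiction.
Backtrack on b12: now try b12 = 0.
The clause (b13) is unit, so b13 = 1.
The clause (b23') is unit, so b23 = 0.
The clause (b33') is unit, so b33 = 0.
The clause (b43') is unit, so b43 = 0.
Case b21 = 1:
The clause (b31') is unit, so b31 = 0.
The clause (b32) is unit, so b32 = 1.
The clause (b41') is unit, so b41 = 0.
The clause (b42) is unit, so b42 = 1.
That conflicts with the unit clause (b42').
Backtrack on b21: now try b21 = 0.
The clause (b22) is unit, so b22 = 1.
The clause (b32') is unit, so b32 = 0.
The clause (b31) is unit, so b31 = 1.
The clause (b41') is unit, so b41 = 0.
The clause (b42) is unit, so b42 = 1.
That conflicts with the unit clause (b42').
Either choice for b21 ends in contradiction.
Either choice for b12 ends in contradiction.
Backtrack on b11: now try b11 = 1.
The clause (b21') is unit, so b21 = 0.
The clause (b31') is unit, so b31 = 0.
The clause (b41') is unit, so b41 = 0.
Case b22 = 1:
The clause (b12') is unit, so b12 = 0.
The clause (b32') is unit, so b32 = 0.
The clause (b33) is unit, so b33 = 1.
The clause (b42') is unit, so b42 = 0.
The clause (b43) is unit, so b43 = 1.
That conflicts with the unit clause (b43').
Backtrack on b22: now try b22 = 0.
The clause (b23) is unit, so b23 = 1.
The clause (b13') is unit, so b13 = 0.
The clause (b33') is unit, so b33 = 0.
The clause (b32) is unit, so b32 = 1.
The clause (b12') is unit, so b12 = 0.
The clause (b42') is unit, so b42 = 0.
The clause (b43) is unit, so b43 = 1.
That conflicts with the unit clause (b43').
Either choice for b22 ends in contradiction.
Either choice for b11 ends in contradiction.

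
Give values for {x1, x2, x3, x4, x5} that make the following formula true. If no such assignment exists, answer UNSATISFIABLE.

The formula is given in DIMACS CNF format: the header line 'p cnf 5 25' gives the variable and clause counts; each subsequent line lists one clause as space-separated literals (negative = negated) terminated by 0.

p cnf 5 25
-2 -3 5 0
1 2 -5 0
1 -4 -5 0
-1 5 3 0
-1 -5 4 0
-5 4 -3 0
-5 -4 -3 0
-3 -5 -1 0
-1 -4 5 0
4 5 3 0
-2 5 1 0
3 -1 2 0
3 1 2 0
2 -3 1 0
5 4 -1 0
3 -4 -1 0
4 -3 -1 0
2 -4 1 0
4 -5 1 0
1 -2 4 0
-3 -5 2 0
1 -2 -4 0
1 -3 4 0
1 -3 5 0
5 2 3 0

Branch on x2: set x2 = False.
Branch on x1: set x1 = True.
(x3) alone gives x3 = True.
(¬x5) alone gives x5 = False.
(¬x4) alone gives x4 = False.
Now (x4) is unsatisfied and unit — conflict.
So x1 must be the other value — set x1 = False.
(¬x5) alone gives x5 = False.
(x3) alone gives x3 = True.
Now (¬x3) is unsatisfied and unit — conflict.
Either choice for x1 ends in contradiction.
So x2 must be the other value — set x2 = True.
Branch on x3: set x3 = False.
Branch on x1: set x1 = False.
(x5) alone gives x5 = True.
(¬x4) alone gives x4 = False.
Now (x4) is unsatisfied and unit — conflict.
So x1 must be the other value — set x1 = True.
(x5) alone gives x5 = True.
(x4) alone gives x4 = True.
Now (¬x4) is unsatisfied and unit — conflict.
Either choice for x1 ends in contradiction.
So x3 must be the other value — set x3 = True.
(x5) alone gives x5 = True.
(x4) alone gives x4 = True.
Now (¬x4) is unsatisfied and unit — conflict.
Either choice for x3 ends in contradiction.
Either choice for x2 ends in contradiction.

UNSATISFIABLE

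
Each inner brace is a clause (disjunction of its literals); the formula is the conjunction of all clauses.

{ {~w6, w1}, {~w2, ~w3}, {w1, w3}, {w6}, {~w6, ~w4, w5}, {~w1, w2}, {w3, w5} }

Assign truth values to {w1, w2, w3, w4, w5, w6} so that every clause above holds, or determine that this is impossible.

w1=1; w2=1; w3=0; w4=0; w5=1; w6=1

Unit clause (w6) forces w6 = 1.
Unit clause (w1) forces w1 = 1.
Unit clause (w2) forces w2 = 1.
Unit clause (~w3) forces w3 = 0.
Unit clause (w5) forces w5 = 1.
Every clause is now satisfied; w4 is unconstrained.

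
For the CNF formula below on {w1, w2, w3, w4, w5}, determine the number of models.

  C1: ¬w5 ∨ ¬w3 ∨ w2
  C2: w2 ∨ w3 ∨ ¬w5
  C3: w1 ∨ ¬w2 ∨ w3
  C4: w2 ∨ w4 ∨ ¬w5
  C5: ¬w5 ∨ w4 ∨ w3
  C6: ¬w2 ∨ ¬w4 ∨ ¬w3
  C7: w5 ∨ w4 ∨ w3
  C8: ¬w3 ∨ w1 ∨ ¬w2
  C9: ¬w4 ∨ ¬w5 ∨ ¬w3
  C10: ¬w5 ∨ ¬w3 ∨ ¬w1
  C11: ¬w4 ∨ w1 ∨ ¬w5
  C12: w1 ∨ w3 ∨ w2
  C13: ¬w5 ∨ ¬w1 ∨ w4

There are 2^5 = 32 truth assignments over (w1, w2, w3, w4, w5).
Split on w2. With w2 = True, the clauses containing w2 are satisfied and ¬w2 drops from the rest; 3 of the 2^4 = 16 assignments to the other variables satisfy what remains.
With w2 = False, by the same count on the reduced clause set, 5 assignments work.
(One model: w1=F, w2=F, w3=T, w4=F, w5=F.)
Total: 3 + 5 = 8.

8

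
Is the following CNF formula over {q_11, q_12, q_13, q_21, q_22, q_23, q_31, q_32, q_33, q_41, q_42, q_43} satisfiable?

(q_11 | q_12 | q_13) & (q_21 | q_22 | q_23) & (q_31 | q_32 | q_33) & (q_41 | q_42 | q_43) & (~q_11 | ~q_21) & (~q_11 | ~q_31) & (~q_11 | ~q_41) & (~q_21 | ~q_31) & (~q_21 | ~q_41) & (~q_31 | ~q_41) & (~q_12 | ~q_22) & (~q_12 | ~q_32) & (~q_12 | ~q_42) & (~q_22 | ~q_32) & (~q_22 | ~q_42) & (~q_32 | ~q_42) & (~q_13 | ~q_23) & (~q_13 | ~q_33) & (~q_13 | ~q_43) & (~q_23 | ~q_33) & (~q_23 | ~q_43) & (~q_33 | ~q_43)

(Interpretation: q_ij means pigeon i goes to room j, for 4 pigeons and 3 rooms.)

No, unsatisfiable

Suppose q_11 = 0.
Suppose q_12 = 1.
The clause (~q_22) is unit, so q_22 = 0.
The clause (~q_32) is unit, so q_32 = 0.
The clause (~q_42) is unit, so q_42 = 0.
Suppose q_21 = 1.
The clause (~q_31) is unit, so q_31 = 0.
The clause (q_33) is unit, so q_33 = 1.
The clause (~q_41) is unit, so q_41 = 0.
The clause (q_43) is unit, so q_43 = 1.
That conflicts with the unit clause (~q_43).
That branch fails; take q_21 = 0 instead.
The clause (q_23) is unit, so q_23 = 1.
The clause (~q_13) is unit, so q_13 = 0.
The clause (~q_33) is unit, so q_33 = 0.
The clause (q_31) is unit, so q_31 = 1.
The clause (~q_41) is unit, so q_41 = 0.
The clause (q_43) is unit, so q_43 = 1.
That conflicts with the unit clause (~q_43).
Neither q_21 = 1 nor q_21 = 0 works.
That branch fails; take q_12 = 0 instead.
The clause (q_13) is unit, so q_13 = 1.
The clause (~q_23) is unit, so q_23 = 0.
The clause (~q_33) is unit, so q_33 = 0.
The clause (~q_43) is unit, so q_43 = 0.
Suppose q_21 = 1.
The clause (~q_31) is unit, so q_31 = 0.
The clause (q_32) is unit, so q_32 = 1.
The clause (~q_41) is unit, so q_41 = 0.
The clause (q_42) is unit, so q_42 = 1.
That conflicts with the unit clause (~q_42).
That branch fails; take q_21 = 0 instead.
The clause (q_22) is unit, so q_22 = 1.
The clause (~q_32) is unit, so q_32 = 0.
The clause (q_31) is unit, so q_31 = 1.
The clause (~q_41) is unit, so q_41 = 0.
The clause (q_42) is unit, so q_42 = 1.
That conflicts with the unit clause (~q_42).
Neither q_21 = 1 nor q_21 = 0 works.
Neither q_12 = 1 nor q_12 = 0 works.
That branch fails; take q_11 = 1 instead.
The clause (~q_21) is unit, so q_21 = 0.
The clause (~q_31) is unit, so q_31 = 0.
The clause (~q_41) is unit, so q_41 = 0.
Suppose q_22 = 1.
The clause (~q_12) is unit, so q_12 = 0.
The clause (~q_32) is unit, so q_32 = 0.
The clause (q_33) is unit, so q_33 = 1.
The clause (~q_42) is unit, so q_42 = 0.
The clause (q_43) is unit, so q_43 = 1.
That conflicts with the unit clause (~q_43).
That branch fails; take q_22 = 0 instead.
The clause (q_23) is unit, so q_23 = 1.
The clause (~q_13) is unit, so q_13 = 0.
The clause (~q_33) is unit, so q_33 = 0.
The clause (q_32) is unit, so q_32 = 1.
The clause (~q_12) is unit, so q_12 = 0.
The clause (~q_42) is unit, so q_42 = 0.
The clause (q_43) is unit, so q_43 = 1.
That conflicts with the unit clause (~q_43).
Neither q_22 = 1 nor q_22 = 0 works.
Neither q_11 = 1 nor q_11 = 0 works.
No assignment satisfies every clause.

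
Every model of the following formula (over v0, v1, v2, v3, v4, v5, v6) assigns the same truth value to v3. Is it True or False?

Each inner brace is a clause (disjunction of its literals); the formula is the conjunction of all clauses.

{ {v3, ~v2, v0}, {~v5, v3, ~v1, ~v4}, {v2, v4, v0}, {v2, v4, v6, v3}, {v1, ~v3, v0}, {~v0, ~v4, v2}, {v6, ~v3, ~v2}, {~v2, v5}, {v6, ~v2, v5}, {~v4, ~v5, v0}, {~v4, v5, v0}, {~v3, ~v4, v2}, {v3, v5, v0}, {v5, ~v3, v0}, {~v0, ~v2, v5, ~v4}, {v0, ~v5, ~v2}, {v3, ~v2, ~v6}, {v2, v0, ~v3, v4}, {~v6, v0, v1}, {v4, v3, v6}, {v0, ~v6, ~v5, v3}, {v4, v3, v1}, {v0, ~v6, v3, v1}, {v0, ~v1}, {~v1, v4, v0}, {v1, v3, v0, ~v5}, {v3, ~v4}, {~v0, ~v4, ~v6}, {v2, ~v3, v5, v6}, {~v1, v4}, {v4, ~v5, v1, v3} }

True

Suppose v3 = 0.
(~v4) alone gives v4 = 0.
(v6) alone gives v6 = 1.
(~v2) alone gives v2 = 0.
(v0) alone gives v0 = 1.
(v1) alone gives v1 = 1.
That conflicts with the unit clause (~v1).
So every satisfying assignment has v3 = True.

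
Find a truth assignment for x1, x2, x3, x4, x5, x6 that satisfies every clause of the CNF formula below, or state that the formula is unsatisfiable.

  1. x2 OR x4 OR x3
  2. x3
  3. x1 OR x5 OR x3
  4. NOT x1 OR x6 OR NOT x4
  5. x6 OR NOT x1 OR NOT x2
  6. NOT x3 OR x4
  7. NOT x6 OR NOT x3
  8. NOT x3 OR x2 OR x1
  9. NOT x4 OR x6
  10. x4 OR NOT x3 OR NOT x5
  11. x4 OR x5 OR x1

UNSATISFIABLE

Unit clause (x3) forces x3 = true.
Unit clause (x4) forces x4 = true.
Unit clause (NOT x6) forces x6 = false.
Now (x6) is unsatisfied and unit — conflict.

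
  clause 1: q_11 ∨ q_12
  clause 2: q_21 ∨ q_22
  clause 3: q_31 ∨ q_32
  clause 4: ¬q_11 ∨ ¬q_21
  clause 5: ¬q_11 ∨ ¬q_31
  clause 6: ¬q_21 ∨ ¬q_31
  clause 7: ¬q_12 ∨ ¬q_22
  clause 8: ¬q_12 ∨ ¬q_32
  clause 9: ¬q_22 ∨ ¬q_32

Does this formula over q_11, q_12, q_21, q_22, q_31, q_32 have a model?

No, unsatisfiable

Try q_11 = True.
Unit clause (¬q_21) forces q_21 = False.
Unit clause (q_22) forces q_22 = True.
Unit clause (¬q_31) forces q_31 = False.
Unit clause (q_32) forces q_32 = True.
But (¬q_32) is also a unit clause — contradiction.
So q_11 must be the other value — set q_11 = False.
Unit clause (q_12) forces q_12 = True.
Unit clause (¬q_22) forces q_22 = False.
Unit clause (q_21) forces q_21 = True.
Unit clause (¬q_31) forces q_31 = False.
Unit clause (q_32) forces q_32 = True.
But (¬q_32) is also a unit clause — contradiction.
Either choice for q_11 ends in contradiction.
No assignment satisfies every clause.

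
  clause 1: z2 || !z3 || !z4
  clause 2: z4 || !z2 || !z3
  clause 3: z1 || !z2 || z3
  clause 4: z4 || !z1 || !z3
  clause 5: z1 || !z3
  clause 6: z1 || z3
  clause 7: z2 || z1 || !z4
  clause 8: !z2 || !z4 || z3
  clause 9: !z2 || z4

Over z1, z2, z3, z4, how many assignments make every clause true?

3

There are 2^4 = 16 truth assignments over (z1, z2, z3, z4).
Check each against the 9 clauses (columns in the order z1, z2, z3, z4):
  F F F F  ✗ fails (z1 || z3)
  F F F T  ✗ fails (z1 || z3)
  F F T F  ✗ fails (z1 || !z3)
  F F T T  ✗ fails (z2 || !z3 || !z4)
  F T F F  ✗ fails (z1 || !z2 || z3)
  F T F T  ✗ fails (z1 || !z2 || z3)
  F T T F  ✗ fails (z4 || !z2 || !z3)
  F T T T  ✗ fails (z1 || !z3)
  T F F F  ✓ satisfies all
  T F F T  ✓ satisfies all
  T F T F  ✗ fails (z4 || !z1 || !z3)
  T F T T  ✗ fails (z2 || !z3 || !z4)
  T T F F  ✗ fails (!z2 || z4)
  T T F T  ✗ fails (!z2 || !z4 || z3)
  T T T F  ✗ fails (z4 || !z2 || !z3)
  T T T T  ✓ satisfies all
3 of the 16 rows are models.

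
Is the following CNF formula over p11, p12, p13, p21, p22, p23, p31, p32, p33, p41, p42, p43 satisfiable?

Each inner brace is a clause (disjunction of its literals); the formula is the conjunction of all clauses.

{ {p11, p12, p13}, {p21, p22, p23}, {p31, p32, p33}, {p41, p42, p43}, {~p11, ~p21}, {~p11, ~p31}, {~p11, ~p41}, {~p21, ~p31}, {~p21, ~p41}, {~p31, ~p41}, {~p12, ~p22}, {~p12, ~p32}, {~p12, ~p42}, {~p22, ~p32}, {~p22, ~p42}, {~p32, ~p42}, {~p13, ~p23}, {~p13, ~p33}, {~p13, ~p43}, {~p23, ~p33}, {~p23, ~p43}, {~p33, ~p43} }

Case p11 = 0:
Case p12 = 1:
Unit clause (~p22) forces p22 = 0.
Unit clause (~p32) forces p32 = 0.
Unit clause (~p42) forces p42 = 0.
Case p21 = 1:
Unit clause (~p31) forces p31 = 0.
Unit clause (p33) forces p33 = 1.
Unit clause (~p41) forces p41 = 0.
Unit clause (p43) forces p43 = 1.
That conflicts with the unit clause (~p43).
So p21 must be the other value — set p21 = 0.
Unit clause (p23) forces p23 = 1.
Unit clause (~p13) forces p13 = 0.
Unit clause (~p33) forces p33 = 0.
Unit clause (p31) forces p31 = 1.
Unit clause (~p41) forces p41 = 0.
Unit clause (p43) forces p43 = 1.
That conflicts with the unit clause (~p43).
Either choice for p21 ends in contradiction.
So p12 must be the other value — set p12 = 0.
Unit clause (p13) forces p13 = 1.
Unit clause (~p23) forces p23 = 0.
Unit clause (~p33) forces p33 = 0.
Unit clause (~p43) forces p43 = 0.
Case p21 = 1:
Unit clause (~p31) forces p31 = 0.
Unit clause (p32) forces p32 = 1.
Unit clause (~p41) forces p41 = 0.
Unit clause (p42) forces p42 = 1.
That conflicts with the unit clause (~p42).
So p21 must be the other value — set p21 = 0.
Unit clause (p22) forces p22 = 1.
Unit clause (~p32) forces p32 = 0.
Unit clause (p31) forces p31 = 1.
Unit clause (~p41) forces p41 = 0.
Unit clause (p42) forces p42 = 1.
That conflicts with the unit clause (~p42).
Either choice for p21 ends in contradiction.
Either choice for p12 ends in contradiction.
So p11 must be the other value — set p11 = 1.
Unit clause (~p21) forces p21 = 0.
Unit clause (~p31) forces p31 = 0.
Unit clause (~p41) forces p41 = 0.
Case p22 = 1:
Unit clause (~p12) forces p12 = 0.
Unit clause (~p32) forces p32 = 0.
Unit clause (p33) forces p33 = 1.
Unit clause (~p42) forces p42 = 0.
Unit clause (p43) forces p43 = 1.
That conflicts with the unit clause (~p43).
So p22 must be the other value — set p22 = 0.
Unit clause (p23) forces p23 = 1.
Unit clause (~p13) forces p13 = 0.
Unit clause (~p33) forces p33 = 0.
Unit clause (p32) forces p32 = 1.
Unit clause (~p12) forces p12 = 0.
Unit clause (~p42) forces p42 = 0.
Unit clause (p43) forces p43 = 1.
That conflicts with the unit clause (~p43).
Either choice for p22 ends in contradiction.
Either choice for p11 ends in contradiction.
No assignment satisfies every clause.

Unsatisfiable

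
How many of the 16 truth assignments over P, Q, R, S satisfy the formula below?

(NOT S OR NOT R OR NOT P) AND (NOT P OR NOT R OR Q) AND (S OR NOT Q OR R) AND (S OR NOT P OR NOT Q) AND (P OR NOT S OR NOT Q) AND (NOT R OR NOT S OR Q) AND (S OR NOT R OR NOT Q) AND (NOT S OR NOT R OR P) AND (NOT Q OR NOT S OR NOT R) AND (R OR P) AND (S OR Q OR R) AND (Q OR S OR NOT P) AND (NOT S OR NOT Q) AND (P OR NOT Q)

There are 2^4 = 16 truth assignments over (P, Q, R, S).
Check each against the 14 clauses (columns in the order P, Q, R, S):
  F F F F  ✗ fails (R OR P)
  F F F T  ✗ fails (R OR P)
  F F T F  ✓ satisfies all
  F F T T  ✗ fails (NOT R OR NOT S OR Q)
  F T F F  ✗ fails (S OR NOT Q OR R)
  F T F T  ✗ fails (P OR NOT S OR NOT Q)
  F T T F  ✗ fails (S OR NOT R OR NOT Q)
  F T T T  ✗ fails (P OR NOT S OR NOT Q)
  T F F F  ✗ fails (S OR Q OR R)
  T F F T  ✓ satisfies all
  T F T F  ✗ fails (NOT P OR NOT R OR Q)
  T F T T  ✗ fails (NOT S OR NOT R OR NOT P)
  T T F F  ✗ fails (S OR NOT Q OR R)
  T T F T  ✗ fails (NOT S OR NOT Q)
  T T T F  ✗ fails (S OR NOT P OR NOT Q)
  T T T T  ✗ fails (NOT S OR NOT R OR NOT P)
2 of the 16 rows are models.

2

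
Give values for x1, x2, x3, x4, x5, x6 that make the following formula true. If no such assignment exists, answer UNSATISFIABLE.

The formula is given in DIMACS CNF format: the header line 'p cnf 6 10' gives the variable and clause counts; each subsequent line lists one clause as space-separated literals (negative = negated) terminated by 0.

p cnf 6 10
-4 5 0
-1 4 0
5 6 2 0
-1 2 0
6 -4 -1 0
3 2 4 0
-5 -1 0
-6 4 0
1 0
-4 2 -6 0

UNSATISFIABLE

The clause (x1) is unit, so x1 = True.
The clause (x4) is unit, so x4 = True.
The clause (x5) is unit, so x5 = True.
Now (¬x5) is unsatisfied and unit — conflict.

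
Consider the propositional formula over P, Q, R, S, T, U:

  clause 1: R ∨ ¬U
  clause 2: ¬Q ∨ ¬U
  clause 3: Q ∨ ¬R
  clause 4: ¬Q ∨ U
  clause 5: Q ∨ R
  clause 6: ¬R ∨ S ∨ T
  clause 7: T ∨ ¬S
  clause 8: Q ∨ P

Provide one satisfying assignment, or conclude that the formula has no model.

UNSATISFIABLE

Try R = True.
Unit clause (Q) forces Q = True.
Unit clause (¬U) forces U = False.
That conflicts with the unit clause (U).
Undo R and try R = False.
Unit clause (¬U) forces U = False.
Unit clause (¬Q) forces Q = False.
That conflicts with the unit clause (Q).
Neither R = True nor R = False works.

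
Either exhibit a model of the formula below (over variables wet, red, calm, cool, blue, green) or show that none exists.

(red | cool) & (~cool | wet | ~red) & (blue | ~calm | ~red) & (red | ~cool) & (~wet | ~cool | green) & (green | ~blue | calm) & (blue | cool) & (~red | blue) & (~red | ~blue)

Suppose red = 1.
The clause (blue) is unit, so blue = 1.
But (~blue) is also a unit clause — contradiction.
Backtrack on red: now try red = 0.
The clause (cool) is unit, so cool = 1.
But (~cool) is also a unit clause — contradiction.
Both values of red lead to a conflict.

UNSATISFIABLE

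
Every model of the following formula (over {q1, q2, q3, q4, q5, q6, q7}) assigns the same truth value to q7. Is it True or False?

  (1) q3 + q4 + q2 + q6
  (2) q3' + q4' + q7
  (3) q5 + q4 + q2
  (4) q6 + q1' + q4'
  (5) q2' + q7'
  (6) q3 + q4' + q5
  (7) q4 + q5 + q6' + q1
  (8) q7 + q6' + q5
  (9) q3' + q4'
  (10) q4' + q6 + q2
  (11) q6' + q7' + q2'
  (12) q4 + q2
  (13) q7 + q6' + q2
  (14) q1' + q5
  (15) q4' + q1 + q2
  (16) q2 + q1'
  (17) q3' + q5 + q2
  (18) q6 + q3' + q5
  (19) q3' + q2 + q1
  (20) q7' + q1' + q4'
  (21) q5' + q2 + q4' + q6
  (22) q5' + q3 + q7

Suppose q7 = 1.
Unit clause (q2') forces q2 = 0.
Unit clause (q4) forces q4 = 1.
Unit clause (q3') forces q3 = 0.
Unit clause (q5) forces q5 = 1.
Unit clause (q6) forces q6 = 1.
Unit clause (q1) forces q1 = 1.
That conflicts with the unit clause (q1').
So every satisfying assignment has q7 = False.

False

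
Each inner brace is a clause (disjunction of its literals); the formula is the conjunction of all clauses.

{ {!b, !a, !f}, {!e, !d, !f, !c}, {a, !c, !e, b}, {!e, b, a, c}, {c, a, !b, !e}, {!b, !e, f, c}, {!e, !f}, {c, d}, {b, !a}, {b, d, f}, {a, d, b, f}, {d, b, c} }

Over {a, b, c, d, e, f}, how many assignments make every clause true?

18

There are 2^6 = 64 truth assignments over (a, b, c, d, e, f).
Split on f. With f = true, the clauses containing f are satisfied and !f drops from the rest; 6 of the 2^5 = 32 assignments to the other variables satisfy what remains.
With f = false, by the same count on the reduced clause set, 12 assignments work.
(One model: a=F, b=F, c=F, d=T, e=F, f=F.)
Total: 6 + 12 = 18.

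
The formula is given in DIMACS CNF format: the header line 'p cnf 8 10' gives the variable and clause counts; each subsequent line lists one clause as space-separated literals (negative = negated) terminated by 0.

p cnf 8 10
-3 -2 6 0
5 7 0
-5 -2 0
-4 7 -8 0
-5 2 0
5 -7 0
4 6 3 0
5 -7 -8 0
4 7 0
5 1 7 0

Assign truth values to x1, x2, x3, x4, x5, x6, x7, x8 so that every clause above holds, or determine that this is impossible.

UNSATISFIABLE

Branch on x5: set x5 = True.
Unit clause (¬x2) forces x2 = False.
Now (x2) is unsatisfied and unit — conflict.
That branch fails; take x5 = False instead.
Unit clause (x7) forces x7 = True.
Now (¬x7) is unsatisfied and unit — conflict.
Either choice for x5 ends in contradiction.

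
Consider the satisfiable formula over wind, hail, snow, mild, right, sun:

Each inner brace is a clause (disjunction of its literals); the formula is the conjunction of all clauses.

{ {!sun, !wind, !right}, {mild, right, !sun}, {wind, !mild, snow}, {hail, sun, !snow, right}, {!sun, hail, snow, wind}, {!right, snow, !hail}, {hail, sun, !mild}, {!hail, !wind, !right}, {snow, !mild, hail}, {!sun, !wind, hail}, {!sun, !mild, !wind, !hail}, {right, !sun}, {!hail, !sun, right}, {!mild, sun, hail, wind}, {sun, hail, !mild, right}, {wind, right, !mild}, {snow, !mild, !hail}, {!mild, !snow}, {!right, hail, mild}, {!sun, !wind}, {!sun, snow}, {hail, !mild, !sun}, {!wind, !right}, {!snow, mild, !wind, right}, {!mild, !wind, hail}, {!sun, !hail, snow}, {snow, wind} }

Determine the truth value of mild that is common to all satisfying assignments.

Suppose mild = true.
Unit clause (!snow) forces snow = false.
Unit clause (wind) forces wind = true.
Unit clause (hail) forces hail = true.
Now (!hail) is unsatisfied and unit — conflict.
So every satisfying assignment has mild = False.

False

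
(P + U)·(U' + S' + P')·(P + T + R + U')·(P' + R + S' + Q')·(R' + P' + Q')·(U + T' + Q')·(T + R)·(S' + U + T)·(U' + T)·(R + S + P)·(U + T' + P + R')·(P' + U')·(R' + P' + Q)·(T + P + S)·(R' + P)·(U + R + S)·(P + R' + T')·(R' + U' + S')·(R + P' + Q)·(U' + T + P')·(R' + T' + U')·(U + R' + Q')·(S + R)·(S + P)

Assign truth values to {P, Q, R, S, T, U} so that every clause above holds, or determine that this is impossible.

Suppose P = 0.
From the singleton clause (U), U = 1.
From the singleton clause (T), T = 1.
From the singleton clause (R'), R = 0.
From the singleton clause (S), S = 1.
No clause remains; Q is free.

P=0; Q=1; R=0; S=1; T=1; U=1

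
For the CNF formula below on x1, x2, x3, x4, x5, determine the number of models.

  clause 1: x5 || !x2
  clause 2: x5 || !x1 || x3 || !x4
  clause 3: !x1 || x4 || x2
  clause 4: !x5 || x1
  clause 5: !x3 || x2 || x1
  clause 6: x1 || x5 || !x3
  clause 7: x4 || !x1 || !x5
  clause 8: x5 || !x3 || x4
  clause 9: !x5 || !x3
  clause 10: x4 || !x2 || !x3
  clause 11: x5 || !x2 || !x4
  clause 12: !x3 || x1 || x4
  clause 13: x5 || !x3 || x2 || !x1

There are 2^5 = 32 truth assignments over (x1, x2, x3, x4, x5).
Split on x2. With x2 = true, the clauses containing x2 are satisfied and !x2 drops from the rest; 1 of the 2^4 = 16 assignments to the other variables satisfy what remains.
With x2 = false, by the same count on the reduced clause set, 3 assignments work.
(One model: x1=F, x2=F, x3=F, x4=F, x5=F.)
Total: 1 + 3 = 4.

4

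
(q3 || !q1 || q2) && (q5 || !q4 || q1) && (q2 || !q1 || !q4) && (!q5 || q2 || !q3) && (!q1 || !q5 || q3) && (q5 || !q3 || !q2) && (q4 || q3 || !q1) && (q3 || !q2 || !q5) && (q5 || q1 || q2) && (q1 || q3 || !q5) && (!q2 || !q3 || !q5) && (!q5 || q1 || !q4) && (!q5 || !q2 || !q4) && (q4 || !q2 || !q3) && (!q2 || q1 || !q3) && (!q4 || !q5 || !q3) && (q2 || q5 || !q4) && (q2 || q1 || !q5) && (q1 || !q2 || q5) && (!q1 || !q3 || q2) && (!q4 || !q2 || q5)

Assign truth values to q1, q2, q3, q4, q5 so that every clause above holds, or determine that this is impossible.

UNSATISFIABLE

Suppose q3 = true.
Suppose q5 = false.
(!q2) alone gives q2 = false.
(q1) alone gives q1 = true.
Now (!q1) is unsatisfied and unit — conflict.
So q5 must be the other value — set q5 = true.
(q2) alone gives q2 = true.
Now (!q2) is unsatisfied and unit — conflict.
Both values of q5 lead to a conflict.
So q3 must be the other value — set q3 = false.
Suppose q1 = false.
(!q5) alone gives q5 = false.
(!q4) alone gives q4 = false.
(q2) alone gives q2 = true.
Now (!q2) is unsatisfied and unit — conflict.
So q1 must be the other value — set q1 = true.
(q2) alone gives q2 = true.
(!q5) alone gives q5 = false.
(q4) alone gives q4 = true.
Now (!q4) is unsatisfied and unit — conflict.
Both values of q1 lead to a conflict.
Both values of q3 lead to a conflict.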